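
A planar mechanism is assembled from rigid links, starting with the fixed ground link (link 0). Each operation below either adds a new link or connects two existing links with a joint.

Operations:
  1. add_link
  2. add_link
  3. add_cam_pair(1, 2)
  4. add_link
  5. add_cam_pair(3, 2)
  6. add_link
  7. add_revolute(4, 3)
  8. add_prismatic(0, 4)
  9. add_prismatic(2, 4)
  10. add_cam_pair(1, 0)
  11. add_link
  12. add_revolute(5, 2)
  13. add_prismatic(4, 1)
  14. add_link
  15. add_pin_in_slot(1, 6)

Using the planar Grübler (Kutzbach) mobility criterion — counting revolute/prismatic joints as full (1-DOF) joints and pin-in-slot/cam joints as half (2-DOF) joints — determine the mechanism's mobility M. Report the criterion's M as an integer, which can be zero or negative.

[1;0;0] (link 0 is ground)
L+ [2;0;0]
L+ [3;0;0]
C(1,2)∈J2 [3;0;1]
L+ [4;0;1]
C(3,2)∈J2 [4;0;2]
L+ [5;0;2]
R(4,3)∈J1 [5;1;2]
P(0,4)∈J1 [5;2;2]
P(2,4)∈J1 [5;3;2]
C(1,0)∈J2 [5;3;3]
L+ [6;3;3]
R(5,2)∈J1 [6;4;3]
P(4,1)∈J1 [6;5;3]
L+ [7;5;3]
PS(1,6)∈J2 [7;5;4]
mobility = 18 − 10 − 4 = 4

M = 4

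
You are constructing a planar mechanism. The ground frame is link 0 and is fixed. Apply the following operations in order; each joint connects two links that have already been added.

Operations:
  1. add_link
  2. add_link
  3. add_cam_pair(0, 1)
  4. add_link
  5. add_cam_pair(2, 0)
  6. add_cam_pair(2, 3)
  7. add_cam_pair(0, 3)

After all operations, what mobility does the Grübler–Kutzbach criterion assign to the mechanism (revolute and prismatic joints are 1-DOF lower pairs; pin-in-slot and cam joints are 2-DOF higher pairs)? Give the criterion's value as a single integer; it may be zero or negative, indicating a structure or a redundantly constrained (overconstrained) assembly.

(L,J1,J2)=(1,0,0); link0 fixed
link1: (2,0,0)
link2: (3,0,0)
C 0-1 [J2]: (3,0,1)
link3: (4,0,1)
C 2-0 [J2]: (4,0,2)
C 2-3 [J2]: (4,0,3)
C 0-3 [J2]: (4,0,4)
Grübler: 3·3 − 2·0 − 4 = 5

M = 5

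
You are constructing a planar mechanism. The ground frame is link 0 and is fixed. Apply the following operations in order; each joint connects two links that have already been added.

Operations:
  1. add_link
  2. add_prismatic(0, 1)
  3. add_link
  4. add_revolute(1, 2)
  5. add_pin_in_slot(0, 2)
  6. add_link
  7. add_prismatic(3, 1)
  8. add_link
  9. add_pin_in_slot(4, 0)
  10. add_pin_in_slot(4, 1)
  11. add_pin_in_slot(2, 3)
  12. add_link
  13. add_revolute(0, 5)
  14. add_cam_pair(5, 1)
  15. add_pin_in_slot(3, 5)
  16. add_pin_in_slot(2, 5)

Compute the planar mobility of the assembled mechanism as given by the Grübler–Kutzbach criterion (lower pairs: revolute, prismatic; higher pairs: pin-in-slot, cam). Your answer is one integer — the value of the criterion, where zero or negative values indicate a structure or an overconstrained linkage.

[1;0;0] (link 0 is ground)
L+ [2;0;0]
P(0,1)∈J1 [2;1;0]
L+ [3;1;0]
R(1,2)∈J1 [3;2;0]
PS(0,2)∈J2 [3;2;1]
L+ [4;2;1]
P(3,1)∈J1 [4;3;1]
L+ [5;3;1]
PS(4,0)∈J2 [5;3;2]
PS(4,1)∈J2 [5;3;3]
PS(2,3)∈J2 [5;3;4]
L+ [6;3;4]
R(0,5)∈J1 [6;4;4]
C(5,1)∈J2 [6;4;5]
PS(3,5)∈J2 [6;4;6]
PS(2,5)∈J2 [6;4;7]
mobility = 15 − 8 − 7 = 0

M = 0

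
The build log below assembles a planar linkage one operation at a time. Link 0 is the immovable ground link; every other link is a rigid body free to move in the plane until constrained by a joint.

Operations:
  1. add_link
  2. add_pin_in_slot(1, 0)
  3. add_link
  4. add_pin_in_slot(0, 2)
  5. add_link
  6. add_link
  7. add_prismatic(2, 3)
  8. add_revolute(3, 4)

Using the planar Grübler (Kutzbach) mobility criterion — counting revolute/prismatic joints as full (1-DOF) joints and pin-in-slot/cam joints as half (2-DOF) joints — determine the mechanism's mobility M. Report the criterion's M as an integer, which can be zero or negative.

[1;0;0] (link 0 is ground)
L+ [2;0;0]
PS(1,0)∈J2 [2;0;1]
L+ [3;0;1]
PS(0,2)∈J2 [3;0;2]
L+ [4;0;2]
L+ [5;0;2]
P(2,3)∈J1 [5;1;2]
R(3,4)∈J1 [5;2;2]
mobility = 12 − 4 − 2 = 6

M = 6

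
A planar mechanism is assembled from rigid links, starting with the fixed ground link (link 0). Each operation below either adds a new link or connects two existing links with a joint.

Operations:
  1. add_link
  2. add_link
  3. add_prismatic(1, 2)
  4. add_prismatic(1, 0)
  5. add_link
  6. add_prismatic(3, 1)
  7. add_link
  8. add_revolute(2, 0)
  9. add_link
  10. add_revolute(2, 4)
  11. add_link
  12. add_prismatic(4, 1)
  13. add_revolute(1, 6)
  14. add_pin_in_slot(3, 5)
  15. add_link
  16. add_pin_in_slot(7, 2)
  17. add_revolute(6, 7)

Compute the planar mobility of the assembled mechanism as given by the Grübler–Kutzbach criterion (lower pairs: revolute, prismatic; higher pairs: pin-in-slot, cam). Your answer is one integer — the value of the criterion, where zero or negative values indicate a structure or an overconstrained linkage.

ground; <1,0,0>
#1 <2,0,0>
#2 <3,0,0>
P:1↔2 J1 <3,1,0>
P:1↔0 J1 <3,2,0>
#3 <4,2,0>
P:3↔1 J1 <4,3,0>
#4 <5,3,0>
R:2↔0 J1 <5,4,0>
#5 <6,4,0>
R:2↔4 J1 <6,5,0>
#6 <7,5,0>
P:4↔1 J1 <7,6,0>
R:1↔6 J1 <7,7,0>
PS:3↔5 J2 <7,7,1>
#7 <8,7,1>
PS:7↔2 J2 <8,7,2>
R:6↔7 J1 <8,8,2>
3×7 − 2×8 − 1×2 = 3

M = 3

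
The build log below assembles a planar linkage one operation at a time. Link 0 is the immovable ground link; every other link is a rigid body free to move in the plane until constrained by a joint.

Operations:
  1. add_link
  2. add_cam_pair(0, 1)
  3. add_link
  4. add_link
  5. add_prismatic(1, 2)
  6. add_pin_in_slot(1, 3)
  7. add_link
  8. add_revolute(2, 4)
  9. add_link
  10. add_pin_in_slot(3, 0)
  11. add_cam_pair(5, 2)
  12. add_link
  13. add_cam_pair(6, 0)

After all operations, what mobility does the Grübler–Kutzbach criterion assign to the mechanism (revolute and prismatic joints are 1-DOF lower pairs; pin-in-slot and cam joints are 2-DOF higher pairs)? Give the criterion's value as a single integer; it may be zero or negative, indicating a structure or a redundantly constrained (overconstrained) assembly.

M = 9

L=1 J1=0 J2=0
add link → L=2 J1=0 J2=0
C@0,1 dof=2 J2 → L=2 J1=0 J2=1
add link → L=3 J1=0 J2=1
add link → L=4 J1=0 J2=1
P@1,2 dof=1 J1 → L=4 J1=1 J2=1
PS@1,3 dof=2 J2 → L=4 J1=1 J2=2
add link → L=5 J1=1 J2=2
R@2,4 dof=1 J1 → L=5 J1=2 J2=2
add link → L=6 J1=2 J2=2
PS@3,0 dof=2 J2 → L=6 J1=2 J2=3
C@5,2 dof=2 J2 → L=6 J1=2 J2=4
add link → L=7 J1=2 J2=4
C@6,0 dof=2 J2 → L=7 J1=2 J2=5
M=3(L−1)−2J1−J2=3·6−2·2−5=9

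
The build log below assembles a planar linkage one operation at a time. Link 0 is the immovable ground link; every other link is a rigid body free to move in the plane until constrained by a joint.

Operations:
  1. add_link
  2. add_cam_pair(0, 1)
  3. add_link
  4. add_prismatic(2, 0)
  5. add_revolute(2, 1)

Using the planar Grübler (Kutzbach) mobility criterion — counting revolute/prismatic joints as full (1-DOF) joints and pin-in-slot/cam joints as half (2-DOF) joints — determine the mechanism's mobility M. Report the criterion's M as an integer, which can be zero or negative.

M = 1

link 0 = ground. State L|J1|J2 = 1|0|0
+link1  2|0|0
C(0,1) f=2→J2  2|0|1
+link2  3|0|1
P(2,0) f=1→J1  3|1|1
R(2,1) f=1→J1  3|2|1
M = 3(3−1)−2·2−1 = 6−4−1 = 1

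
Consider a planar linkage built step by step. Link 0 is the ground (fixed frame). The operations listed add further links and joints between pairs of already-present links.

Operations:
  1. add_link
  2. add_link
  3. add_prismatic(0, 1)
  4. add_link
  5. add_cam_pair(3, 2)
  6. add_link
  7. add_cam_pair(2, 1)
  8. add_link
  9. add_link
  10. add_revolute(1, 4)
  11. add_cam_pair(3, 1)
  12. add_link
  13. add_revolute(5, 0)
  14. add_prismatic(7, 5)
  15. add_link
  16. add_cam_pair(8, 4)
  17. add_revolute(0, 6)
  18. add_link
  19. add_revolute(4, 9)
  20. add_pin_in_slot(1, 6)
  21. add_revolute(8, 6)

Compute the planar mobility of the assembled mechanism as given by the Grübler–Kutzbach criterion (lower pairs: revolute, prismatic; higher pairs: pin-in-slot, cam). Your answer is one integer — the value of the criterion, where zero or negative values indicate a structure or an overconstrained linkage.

link 0 = ground. State L|J1|J2 = 1|0|0
+link1  2|0|0
+link2  3|0|0
P(0,1) f=1→J1  3|1|0
+link3  4|1|0
C(3,2) f=2→J2  4|1|1
+link4  5|1|1
C(2,1) f=2→J2  5|1|2
+link5  6|1|2
+link6  7|1|2
R(1,4) f=1→J1  7|2|2
C(3,1) f=2→J2  7|2|3
+link7  8|2|3
R(5,0) f=1→J1  8|3|3
P(7,5) f=1→J1  8|4|3
+link8  9|4|3
C(8,4) f=2→J2  9|4|4
R(0,6) f=1→J1  9|5|4
+link9  10|5|4
R(4,9) f=1→J1  10|6|4
PS(1,6) f=2→J2  10|6|5
R(8,6) f=1→J1  10|7|5
M = 3(10−1)−2·7−5 = 27−14−5 = 8

M = 8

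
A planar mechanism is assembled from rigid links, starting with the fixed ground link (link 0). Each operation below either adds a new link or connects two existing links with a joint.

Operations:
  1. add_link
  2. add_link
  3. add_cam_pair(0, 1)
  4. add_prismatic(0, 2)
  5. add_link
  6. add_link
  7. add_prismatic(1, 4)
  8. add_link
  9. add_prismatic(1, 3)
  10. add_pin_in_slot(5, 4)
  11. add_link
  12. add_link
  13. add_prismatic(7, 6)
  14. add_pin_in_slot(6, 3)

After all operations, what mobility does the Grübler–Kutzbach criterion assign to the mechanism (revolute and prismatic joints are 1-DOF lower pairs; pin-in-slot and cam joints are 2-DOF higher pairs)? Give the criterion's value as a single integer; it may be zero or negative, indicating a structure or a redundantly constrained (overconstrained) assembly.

L=1 J1=0 J2=0
add link → L=2 J1=0 J2=0
add link → L=3 J1=0 J2=0
C@0,1 dof=2 J2 → L=3 J1=0 J2=1
P@0,2 dof=1 J1 → L=3 J1=1 J2=1
add link → L=4 J1=1 J2=1
add link → L=5 J1=1 J2=1
P@1,4 dof=1 J1 → L=5 J1=2 J2=1
add link → L=6 J1=2 J2=1
P@1,3 dof=1 J1 → L=6 J1=3 J2=1
PS@5,4 dof=2 J2 → L=6 J1=3 J2=2
add link → L=7 J1=3 J2=2
add link → L=8 J1=3 J2=2
P@7,6 dof=1 J1 → L=8 J1=4 J2=2
PS@6,3 dof=2 J2 → L=8 J1=4 J2=3
M=3(L−1)−2J1−J2=3·7−2·4−3=10

M = 10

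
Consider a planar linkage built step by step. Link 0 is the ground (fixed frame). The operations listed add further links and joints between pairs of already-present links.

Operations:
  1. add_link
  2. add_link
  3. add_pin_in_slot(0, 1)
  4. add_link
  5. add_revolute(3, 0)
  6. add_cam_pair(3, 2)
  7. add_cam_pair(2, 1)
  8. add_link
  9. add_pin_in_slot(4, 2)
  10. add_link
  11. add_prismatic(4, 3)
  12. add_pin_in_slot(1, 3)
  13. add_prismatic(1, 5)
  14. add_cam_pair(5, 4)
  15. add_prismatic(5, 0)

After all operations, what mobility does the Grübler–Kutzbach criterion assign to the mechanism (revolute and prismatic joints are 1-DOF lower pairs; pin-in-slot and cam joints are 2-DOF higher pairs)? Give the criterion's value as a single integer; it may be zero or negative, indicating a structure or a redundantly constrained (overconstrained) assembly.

M = 1

[1;0;0] (link 0 is ground)
L+ [2;0;0]
L+ [3;0;0]
PS(0,1)∈J2 [3;0;1]
L+ [4;0;1]
R(3,0)∈J1 [4;1;1]
C(3,2)∈J2 [4;1;2]
C(2,1)∈J2 [4;1;3]
L+ [5;1;3]
PS(4,2)∈J2 [5;1;4]
L+ [6;1;4]
P(4,3)∈J1 [6;2;4]
PS(1,3)∈J2 [6;2;5]
P(1,5)∈J1 [6;3;5]
C(5,4)∈J2 [6;3;6]
P(5,0)∈J1 [6;4;6]
mobility = 15 − 8 − 6 = 1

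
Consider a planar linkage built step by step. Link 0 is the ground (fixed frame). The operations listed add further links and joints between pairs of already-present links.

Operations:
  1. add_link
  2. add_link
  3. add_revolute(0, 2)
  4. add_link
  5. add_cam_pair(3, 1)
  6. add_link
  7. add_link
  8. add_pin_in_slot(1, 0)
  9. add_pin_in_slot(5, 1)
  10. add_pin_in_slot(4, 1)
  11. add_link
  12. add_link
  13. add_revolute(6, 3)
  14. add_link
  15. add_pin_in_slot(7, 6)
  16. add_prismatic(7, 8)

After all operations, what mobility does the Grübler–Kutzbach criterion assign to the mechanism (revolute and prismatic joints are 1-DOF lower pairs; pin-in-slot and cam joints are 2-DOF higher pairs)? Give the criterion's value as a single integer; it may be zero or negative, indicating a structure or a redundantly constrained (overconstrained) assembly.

M = 13

link 0 = ground. State L|J1|J2 = 1|0|0
+link1  2|0|0
+link2  3|0|0
R(0,2) f=1→J1  3|1|0
+link3  4|1|0
C(3,1) f=2→J2  4|1|1
+link4  5|1|1
+link5  6|1|1
PS(1,0) f=2→J2  6|1|2
PS(5,1) f=2→J2  6|1|3
PS(4,1) f=2→J2  6|1|4
+link6  7|1|4
+link7  8|1|4
R(6,3) f=1→J1  8|2|4
+link8  9|2|4
PS(7,6) f=2→J2  9|2|5
P(7,8) f=1→J1  9|3|5
M = 3(9−1)−2·3−5 = 24−6−5 = 13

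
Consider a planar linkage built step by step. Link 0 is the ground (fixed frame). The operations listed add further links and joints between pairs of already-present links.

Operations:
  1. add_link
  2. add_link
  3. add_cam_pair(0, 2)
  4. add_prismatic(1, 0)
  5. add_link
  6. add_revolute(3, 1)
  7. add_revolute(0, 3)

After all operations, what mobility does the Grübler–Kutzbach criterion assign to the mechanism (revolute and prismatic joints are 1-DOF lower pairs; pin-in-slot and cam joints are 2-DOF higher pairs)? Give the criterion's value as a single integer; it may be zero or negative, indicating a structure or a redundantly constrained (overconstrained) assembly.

M = 2

(L,J1,J2)=(1,0,0); link0 fixed
link1: (2,0,0)
link2: (3,0,0)
C 0-2 [J2]: (3,0,1)
P 1-0 [J1]: (3,1,1)
link3: (4,1,1)
R 3-1 [J1]: (4,2,1)
R 0-3 [J1]: (4,3,1)
Grübler: 3·3 − 2·3 − 1 = 2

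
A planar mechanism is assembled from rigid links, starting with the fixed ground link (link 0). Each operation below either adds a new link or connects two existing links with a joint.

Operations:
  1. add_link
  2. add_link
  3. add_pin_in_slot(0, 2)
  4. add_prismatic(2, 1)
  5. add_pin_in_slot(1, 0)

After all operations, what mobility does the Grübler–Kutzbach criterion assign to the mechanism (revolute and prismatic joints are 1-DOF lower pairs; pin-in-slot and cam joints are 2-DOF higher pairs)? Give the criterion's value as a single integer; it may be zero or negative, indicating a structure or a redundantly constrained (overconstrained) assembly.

M = 2

ground; <1,0,0>
#1 <2,0,0>
#2 <3,0,0>
PS:0↔2 J2 <3,0,1>
P:2↔1 J1 <3,1,1>
PS:1↔0 J2 <3,1,2>
3×2 − 2×1 − 1×2 = 2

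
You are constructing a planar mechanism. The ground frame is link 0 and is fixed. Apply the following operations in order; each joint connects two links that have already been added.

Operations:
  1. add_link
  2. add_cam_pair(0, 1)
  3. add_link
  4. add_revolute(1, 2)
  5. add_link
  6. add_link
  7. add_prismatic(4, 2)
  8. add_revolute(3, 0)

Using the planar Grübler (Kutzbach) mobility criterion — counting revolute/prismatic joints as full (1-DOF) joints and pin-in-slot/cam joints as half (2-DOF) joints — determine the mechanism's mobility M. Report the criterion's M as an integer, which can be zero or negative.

[1;0;0] (link 0 is ground)
L+ [2;0;0]
C(0,1)∈J2 [2;0;1]
L+ [3;0;1]
R(1,2)∈J1 [3;1;1]
L+ [4;1;1]
L+ [5;1;1]
P(4,2)∈J1 [5;2;1]
R(3,0)∈J1 [5;3;1]
mobility = 12 − 6 − 1 = 5

M = 5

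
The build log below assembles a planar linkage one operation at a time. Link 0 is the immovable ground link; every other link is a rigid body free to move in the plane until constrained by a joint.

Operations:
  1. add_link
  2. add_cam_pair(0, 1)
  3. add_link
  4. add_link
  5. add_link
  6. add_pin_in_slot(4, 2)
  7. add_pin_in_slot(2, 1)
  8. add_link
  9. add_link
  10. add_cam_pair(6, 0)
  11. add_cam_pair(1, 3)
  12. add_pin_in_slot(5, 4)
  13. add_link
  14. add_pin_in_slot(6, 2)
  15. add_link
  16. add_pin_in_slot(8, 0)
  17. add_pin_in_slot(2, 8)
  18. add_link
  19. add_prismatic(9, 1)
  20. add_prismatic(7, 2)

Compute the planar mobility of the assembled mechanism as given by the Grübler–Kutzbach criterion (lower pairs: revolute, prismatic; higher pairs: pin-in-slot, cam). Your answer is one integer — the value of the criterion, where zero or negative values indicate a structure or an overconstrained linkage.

[1;0;0] (link 0 is ground)
L+ [2;0;0]
C(0,1)∈J2 [2;0;1]
L+ [3;0;1]
L+ [4;0;1]
L+ [5;0;1]
PS(4,2)∈J2 [5;0;2]
PS(2,1)∈J2 [5;0;3]
L+ [6;0;3]
L+ [7;0;3]
C(6,0)∈J2 [7;0;4]
C(1,3)∈J2 [7;0;5]
PS(5,4)∈J2 [7;0;6]
L+ [8;0;6]
PS(6,2)∈J2 [8;0;7]
L+ [9;0;7]
PS(8,0)∈J2 [9;0;8]
PS(2,8)∈J2 [9;0;9]
L+ [10;0;9]
P(9,1)∈J1 [10;1;9]
P(7,2)∈J1 [10;2;9]
mobility = 27 − 4 − 9 = 14

M = 14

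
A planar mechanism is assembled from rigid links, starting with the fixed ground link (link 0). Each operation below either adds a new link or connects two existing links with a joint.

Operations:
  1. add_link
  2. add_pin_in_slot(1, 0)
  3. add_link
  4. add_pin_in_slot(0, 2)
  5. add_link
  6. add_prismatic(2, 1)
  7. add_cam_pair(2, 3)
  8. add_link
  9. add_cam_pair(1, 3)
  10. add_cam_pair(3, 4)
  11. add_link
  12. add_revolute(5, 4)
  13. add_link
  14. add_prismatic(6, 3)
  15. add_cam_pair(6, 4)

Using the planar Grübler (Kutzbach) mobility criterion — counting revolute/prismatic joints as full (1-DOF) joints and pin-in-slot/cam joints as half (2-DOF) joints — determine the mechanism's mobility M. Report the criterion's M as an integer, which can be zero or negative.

(L,J1,J2)=(1,0,0); link0 fixed
link1: (2,0,0)
PS 1-0 [J2]: (2,0,1)
link2: (3,0,1)
PS 0-2 [J2]: (3,0,2)
link3: (4,0,2)
P 2-1 [J1]: (4,1,2)
C 2-3 [J2]: (4,1,3)
link4: (5,1,3)
C 1-3 [J2]: (5,1,4)
C 3-4 [J2]: (5,1,5)
link5: (6,1,5)
R 5-4 [J1]: (6,2,5)
link6: (7,2,5)
P 6-3 [J1]: (7,3,5)
C 6-4 [J2]: (7,3,6)
Grübler: 3·6 − 2·3 − 6 = 6

M = 6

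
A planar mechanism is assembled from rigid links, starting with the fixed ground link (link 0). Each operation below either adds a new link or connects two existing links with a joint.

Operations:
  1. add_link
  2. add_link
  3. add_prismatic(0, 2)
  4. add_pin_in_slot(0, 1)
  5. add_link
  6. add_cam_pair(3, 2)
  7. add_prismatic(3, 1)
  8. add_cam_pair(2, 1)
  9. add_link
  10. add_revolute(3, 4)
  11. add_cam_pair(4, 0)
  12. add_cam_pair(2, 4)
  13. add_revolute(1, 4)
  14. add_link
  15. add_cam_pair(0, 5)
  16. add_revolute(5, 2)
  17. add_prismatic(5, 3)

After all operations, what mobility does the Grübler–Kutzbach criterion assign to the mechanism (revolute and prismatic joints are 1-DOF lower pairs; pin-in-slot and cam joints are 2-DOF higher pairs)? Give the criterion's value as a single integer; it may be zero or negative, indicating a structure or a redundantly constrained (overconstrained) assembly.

M = -3

ground; <1,0,0>
#1 <2,0,0>
#2 <3,0,0>
P:0↔2 J1 <3,1,0>
PS:0↔1 J2 <3,1,1>
#3 <4,1,1>
C:3↔2 J2 <4,1,2>
P:3↔1 J1 <4,2,2>
C:2↔1 J2 <4,2,3>
#4 <5,2,3>
R:3↔4 J1 <5,3,3>
C:4↔0 J2 <5,3,4>
C:2↔4 J2 <5,3,5>
R:1↔4 J1 <5,4,5>
#5 <6,4,5>
C:0↔5 J2 <6,4,6>
R:5↔2 J1 <6,5,6>
P:5↔3 J1 <6,6,6>
3×5 − 2×6 − 1×6 = -3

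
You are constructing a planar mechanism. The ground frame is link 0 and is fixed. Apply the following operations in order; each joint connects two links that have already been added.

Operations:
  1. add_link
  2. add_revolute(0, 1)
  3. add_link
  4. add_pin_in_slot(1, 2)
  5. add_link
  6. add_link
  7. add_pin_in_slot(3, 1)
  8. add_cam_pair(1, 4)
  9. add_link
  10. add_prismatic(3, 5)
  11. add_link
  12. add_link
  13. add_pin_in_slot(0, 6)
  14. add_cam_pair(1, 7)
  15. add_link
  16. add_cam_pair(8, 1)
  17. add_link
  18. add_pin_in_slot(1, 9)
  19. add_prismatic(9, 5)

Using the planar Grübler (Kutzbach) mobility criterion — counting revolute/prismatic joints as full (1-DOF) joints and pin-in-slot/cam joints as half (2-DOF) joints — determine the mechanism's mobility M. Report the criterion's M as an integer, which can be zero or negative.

L=1 J1=0 J2=0
add link → L=2 J1=0 J2=0
R@0,1 dof=1 J1 → L=2 J1=1 J2=0
add link → L=3 J1=1 J2=0
PS@1,2 dof=2 J2 → L=3 J1=1 J2=1
add link → L=4 J1=1 J2=1
add link → L=5 J1=1 J2=1
PS@3,1 dof=2 J2 → L=5 J1=1 J2=2
C@1,4 dof=2 J2 → L=5 J1=1 J2=3
add link → L=6 J1=1 J2=3
P@3,5 dof=1 J1 → L=6 J1=2 J2=3
add link → L=7 J1=2 J2=3
add link → L=8 J1=2 J2=3
PS@0,6 dof=2 J2 → L=8 J1=2 J2=4
C@1,7 dof=2 J2 → L=8 J1=2 J2=5
add link → L=9 J1=2 J2=5
C@8,1 dof=2 J2 → L=9 J1=2 J2=6
add link → L=10 J1=2 J2=6
PS@1,9 dof=2 J2 → L=10 J1=2 J2=7
P@9,5 dof=1 J1 → L=10 J1=3 J2=7
M=3(L−1)−2J1−J2=3·9−2·3−7=14

M = 14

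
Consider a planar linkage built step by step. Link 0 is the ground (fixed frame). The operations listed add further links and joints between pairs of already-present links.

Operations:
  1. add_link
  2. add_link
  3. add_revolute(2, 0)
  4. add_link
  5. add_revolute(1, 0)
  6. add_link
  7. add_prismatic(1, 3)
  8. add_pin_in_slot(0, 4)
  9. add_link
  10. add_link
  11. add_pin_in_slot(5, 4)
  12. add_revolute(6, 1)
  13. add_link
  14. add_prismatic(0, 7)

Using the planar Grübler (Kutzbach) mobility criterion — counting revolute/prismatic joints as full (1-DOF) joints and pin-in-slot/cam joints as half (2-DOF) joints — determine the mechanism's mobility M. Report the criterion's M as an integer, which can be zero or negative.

M = 9

[1;0;0] (link 0 is ground)
L+ [2;0;0]
L+ [3;0;0]
R(2,0)∈J1 [3;1;0]
L+ [4;1;0]
R(1,0)∈J1 [4;2;0]
L+ [5;2;0]
P(1,3)∈J1 [5;3;0]
PS(0,4)∈J2 [5;3;1]
L+ [6;3;1]
L+ [7;3;1]
PS(5,4)∈J2 [7;3;2]
R(6,1)∈J1 [7;4;2]
L+ [8;4;2]
P(0,7)∈J1 [8;5;2]
mobility = 21 − 10 − 2 = 9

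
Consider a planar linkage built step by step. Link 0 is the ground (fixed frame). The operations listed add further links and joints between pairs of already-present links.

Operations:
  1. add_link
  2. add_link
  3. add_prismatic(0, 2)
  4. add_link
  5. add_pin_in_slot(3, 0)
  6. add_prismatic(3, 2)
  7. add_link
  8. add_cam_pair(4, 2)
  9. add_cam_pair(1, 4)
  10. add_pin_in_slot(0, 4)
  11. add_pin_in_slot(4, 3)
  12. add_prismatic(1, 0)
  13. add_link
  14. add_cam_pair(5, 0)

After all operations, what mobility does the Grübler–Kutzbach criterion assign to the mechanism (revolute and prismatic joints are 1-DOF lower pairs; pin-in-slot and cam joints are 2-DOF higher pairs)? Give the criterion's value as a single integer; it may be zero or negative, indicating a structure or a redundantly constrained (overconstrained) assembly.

M = 3

L=1 J1=0 J2=0
add link → L=2 J1=0 J2=0
add link → L=3 J1=0 J2=0
P@0,2 dof=1 J1 → L=3 J1=1 J2=0
add link → L=4 J1=1 J2=0
PS@3,0 dof=2 J2 → L=4 J1=1 J2=1
P@3,2 dof=1 J1 → L=4 J1=2 J2=1
add link → L=5 J1=2 J2=1
C@4,2 dof=2 J2 → L=5 J1=2 J2=2
C@1,4 dof=2 J2 → L=5 J1=2 J2=3
PS@0,4 dof=2 J2 → L=5 J1=2 J2=4
PS@4,3 dof=2 J2 → L=5 J1=2 J2=5
P@1,0 dof=1 J1 → L=5 J1=3 J2=5
add link → L=6 J1=3 J2=5
C@5,0 dof=2 J2 → L=6 J1=3 J2=6
M=3(L−1)−2J1−J2=3·5−2·3−6=3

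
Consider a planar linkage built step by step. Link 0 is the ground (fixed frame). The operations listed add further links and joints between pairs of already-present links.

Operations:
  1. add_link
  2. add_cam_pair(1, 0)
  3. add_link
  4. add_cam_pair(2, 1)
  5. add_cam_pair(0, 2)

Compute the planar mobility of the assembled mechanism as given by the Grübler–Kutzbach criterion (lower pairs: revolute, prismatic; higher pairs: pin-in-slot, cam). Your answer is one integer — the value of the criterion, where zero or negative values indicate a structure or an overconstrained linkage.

(L,J1,J2)=(1,0,0); link0 fixed
link1: (2,0,0)
C 1-0 [J2]: (2,0,1)
link2: (3,0,1)
C 2-1 [J2]: (3,0,2)
C 0-2 [J2]: (3,0,3)
Grübler: 3·2 − 2·0 − 3 = 3

M = 3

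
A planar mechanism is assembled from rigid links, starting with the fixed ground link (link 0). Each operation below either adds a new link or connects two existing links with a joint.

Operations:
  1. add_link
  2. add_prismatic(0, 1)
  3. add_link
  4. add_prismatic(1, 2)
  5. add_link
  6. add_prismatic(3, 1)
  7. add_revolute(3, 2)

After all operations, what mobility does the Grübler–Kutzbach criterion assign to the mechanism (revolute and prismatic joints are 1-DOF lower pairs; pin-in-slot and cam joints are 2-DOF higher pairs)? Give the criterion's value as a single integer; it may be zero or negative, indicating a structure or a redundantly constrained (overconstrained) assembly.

L=1 J1=0 J2=0
add link → L=2 J1=0 J2=0
P@0,1 dof=1 J1 → L=2 J1=1 J2=0
add link → L=3 J1=1 J2=0
P@1,2 dof=1 J1 → L=3 J1=2 J2=0
add link → L=4 J1=2 J2=0
P@3,1 dof=1 J1 → L=4 J1=3 J2=0
R@3,2 dof=1 J1 → L=4 J1=4 J2=0
M=3(L−1)−2J1−J2=3·3−2·4−0=1

M = 1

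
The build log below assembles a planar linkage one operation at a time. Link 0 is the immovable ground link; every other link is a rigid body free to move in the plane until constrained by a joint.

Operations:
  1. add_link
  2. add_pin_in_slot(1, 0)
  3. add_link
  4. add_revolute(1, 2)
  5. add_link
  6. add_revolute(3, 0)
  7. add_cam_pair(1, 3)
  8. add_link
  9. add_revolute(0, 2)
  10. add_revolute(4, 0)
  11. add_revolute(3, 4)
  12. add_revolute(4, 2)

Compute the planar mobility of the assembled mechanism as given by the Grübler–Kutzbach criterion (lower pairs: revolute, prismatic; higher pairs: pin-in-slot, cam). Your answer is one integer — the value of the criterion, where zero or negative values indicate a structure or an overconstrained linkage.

ground; <1,0,0>
#1 <2,0,0>
PS:1↔0 J2 <2,0,1>
#2 <3,0,1>
R:1↔2 J1 <3,1,1>
#3 <4,1,1>
R:3↔0 J1 <4,2,1>
C:1↔3 J2 <4,2,2>
#4 <5,2,2>
R:0↔2 J1 <5,3,2>
R:4↔0 J1 <5,4,2>
R:3↔4 J1 <5,5,2>
R:4↔2 J1 <5,6,2>
3×4 − 2×6 − 1×2 = -2

M = -2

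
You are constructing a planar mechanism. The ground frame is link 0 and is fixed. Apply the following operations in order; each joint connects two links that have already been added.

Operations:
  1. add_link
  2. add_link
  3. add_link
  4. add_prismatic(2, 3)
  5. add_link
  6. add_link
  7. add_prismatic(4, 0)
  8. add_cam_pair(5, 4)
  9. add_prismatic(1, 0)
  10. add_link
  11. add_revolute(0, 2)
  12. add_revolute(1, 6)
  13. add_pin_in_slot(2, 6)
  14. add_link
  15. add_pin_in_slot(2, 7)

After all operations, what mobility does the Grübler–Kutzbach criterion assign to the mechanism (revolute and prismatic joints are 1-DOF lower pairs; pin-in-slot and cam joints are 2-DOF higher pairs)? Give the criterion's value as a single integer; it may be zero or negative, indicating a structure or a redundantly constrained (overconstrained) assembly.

M = 8

link 0 = ground. State L|J1|J2 = 1|0|0
+link1  2|0|0
+link2  3|0|0
+link3  4|0|0
P(2,3) f=1→J1  4|1|0
+link4  5|1|0
+link5  6|1|0
P(4,0) f=1→J1  6|2|0
C(5,4) f=2→J2  6|2|1
P(1,0) f=1→J1  6|3|1
+link6  7|3|1
R(0,2) f=1→J1  7|4|1
R(1,6) f=1→J1  7|5|1
PS(2,6) f=2→J2  7|5|2
+link7  8|5|2
PS(2,7) f=2→J2  8|5|3
M = 3(8−1)−2·5−3 = 21−10−3 = 8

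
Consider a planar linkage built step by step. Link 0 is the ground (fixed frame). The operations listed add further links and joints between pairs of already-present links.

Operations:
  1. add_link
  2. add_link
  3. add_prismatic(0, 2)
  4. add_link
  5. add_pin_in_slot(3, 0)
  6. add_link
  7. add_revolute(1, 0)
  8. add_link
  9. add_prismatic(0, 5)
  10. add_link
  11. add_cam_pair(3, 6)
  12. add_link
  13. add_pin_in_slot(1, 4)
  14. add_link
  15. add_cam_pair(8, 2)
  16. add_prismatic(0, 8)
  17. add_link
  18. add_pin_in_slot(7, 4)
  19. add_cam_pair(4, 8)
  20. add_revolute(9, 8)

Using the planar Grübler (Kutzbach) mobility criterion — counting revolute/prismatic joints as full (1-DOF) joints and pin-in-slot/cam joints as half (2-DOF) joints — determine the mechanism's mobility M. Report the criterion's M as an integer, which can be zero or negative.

link 0 = ground. State L|J1|J2 = 1|0|0
+link1  2|0|0
+link2  3|0|0
P(0,2) f=1→J1  3|1|0
+link3  4|1|0
PS(3,0) f=2→J2  4|1|1
+link4  5|1|1
R(1,0) f=1→J1  5|2|1
+link5  6|2|1
P(0,5) f=1→J1  6|3|1
+link6  7|3|1
C(3,6) f=2→J2  7|3|2
+link7  8|3|2
PS(1,4) f=2→J2  8|3|3
+link8  9|3|3
C(8,2) f=2→J2  9|3|4
P(0,8) f=1→J1  9|4|4
+link9  10|4|4
PS(7,4) f=2→J2  10|4|5
C(4,8) f=2→J2  10|4|6
R(9,8) f=1→J1  10|5|6
M = 3(10−1)−2·5−6 = 27−10−6 = 11

M = 11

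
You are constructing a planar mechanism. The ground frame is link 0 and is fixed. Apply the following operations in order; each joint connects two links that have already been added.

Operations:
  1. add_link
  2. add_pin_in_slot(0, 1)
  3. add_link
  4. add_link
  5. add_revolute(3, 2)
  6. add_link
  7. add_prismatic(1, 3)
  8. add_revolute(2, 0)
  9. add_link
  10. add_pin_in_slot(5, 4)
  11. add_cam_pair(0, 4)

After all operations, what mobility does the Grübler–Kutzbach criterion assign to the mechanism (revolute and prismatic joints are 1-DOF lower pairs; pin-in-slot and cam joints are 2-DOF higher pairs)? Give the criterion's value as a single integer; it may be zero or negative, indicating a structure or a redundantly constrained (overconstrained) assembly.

M = 6

[1;0;0] (link 0 is ground)
L+ [2;0;0]
PS(0,1)∈J2 [2;0;1]
L+ [3;0;1]
L+ [4;0;1]
R(3,2)∈J1 [4;1;1]
L+ [5;1;1]
P(1,3)∈J1 [5;2;1]
R(2,0)∈J1 [5;3;1]
L+ [6;3;1]
PS(5,4)∈J2 [6;3;2]
C(0,4)∈J2 [6;3;3]
mobility = 15 − 6 − 3 = 6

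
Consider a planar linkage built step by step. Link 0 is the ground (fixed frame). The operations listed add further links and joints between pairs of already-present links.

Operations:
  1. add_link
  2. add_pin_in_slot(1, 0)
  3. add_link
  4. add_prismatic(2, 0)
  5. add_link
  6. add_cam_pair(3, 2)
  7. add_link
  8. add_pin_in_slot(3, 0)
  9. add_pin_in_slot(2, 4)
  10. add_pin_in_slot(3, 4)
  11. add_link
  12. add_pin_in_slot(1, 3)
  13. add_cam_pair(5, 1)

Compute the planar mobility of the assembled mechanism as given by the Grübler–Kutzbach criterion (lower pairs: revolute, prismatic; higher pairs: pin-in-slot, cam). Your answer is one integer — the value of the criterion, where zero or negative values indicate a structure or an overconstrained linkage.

ground; <1,0,0>
#1 <2,0,0>
PS:1↔0 J2 <2,0,1>
#2 <3,0,1>
P:2↔0 J1 <3,1,1>
#3 <4,1,1>
C:3↔2 J2 <4,1,2>
#4 <5,1,2>
PS:3↔0 J2 <5,1,3>
PS:2↔4 J2 <5,1,4>
PS:3↔4 J2 <5,1,5>
#5 <6,1,5>
PS:1↔3 J2 <6,1,6>
C:5↔1 J2 <6,1,7>
3×5 − 2×1 − 1×7 = 6

M = 6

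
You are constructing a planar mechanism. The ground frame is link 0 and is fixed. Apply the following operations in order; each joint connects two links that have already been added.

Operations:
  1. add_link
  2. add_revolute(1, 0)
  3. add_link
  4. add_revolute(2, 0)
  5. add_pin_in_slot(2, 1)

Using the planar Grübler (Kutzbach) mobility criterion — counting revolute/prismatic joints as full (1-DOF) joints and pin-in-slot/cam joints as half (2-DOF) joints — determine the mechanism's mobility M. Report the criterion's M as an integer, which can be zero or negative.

M = 1

link 0 = ground. State L|J1|J2 = 1|0|0
+link1  2|0|0
R(1,0) f=1→J1  2|1|0
+link2  3|1|0
R(2,0) f=1→J1  3|2|0
PS(2,1) f=2→J2  3|2|1
M = 3(3−1)−2·2−1 = 6−4−1 = 1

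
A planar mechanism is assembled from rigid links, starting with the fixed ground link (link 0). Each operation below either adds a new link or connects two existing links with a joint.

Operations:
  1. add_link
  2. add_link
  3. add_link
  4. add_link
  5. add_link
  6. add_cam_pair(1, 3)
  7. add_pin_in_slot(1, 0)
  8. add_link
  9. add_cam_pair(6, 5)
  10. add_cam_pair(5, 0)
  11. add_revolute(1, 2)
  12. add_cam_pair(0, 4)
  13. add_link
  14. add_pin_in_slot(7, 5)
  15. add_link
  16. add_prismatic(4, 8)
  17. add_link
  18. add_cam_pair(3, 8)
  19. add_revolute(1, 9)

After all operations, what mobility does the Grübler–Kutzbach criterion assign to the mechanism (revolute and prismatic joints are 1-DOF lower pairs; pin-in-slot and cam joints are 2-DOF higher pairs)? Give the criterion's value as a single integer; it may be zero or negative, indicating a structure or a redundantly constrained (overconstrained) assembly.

ground; <1,0,0>
#1 <2,0,0>
#2 <3,0,0>
#3 <4,0,0>
#4 <5,0,0>
#5 <6,0,0>
C:1↔3 J2 <6,0,1>
PS:1↔0 J2 <6,0,2>
#6 <7,0,2>
C:6↔5 J2 <7,0,3>
C:5↔0 J2 <7,0,4>
R:1↔2 J1 <7,1,4>
C:0↔4 J2 <7,1,5>
#7 <8,1,5>
PS:7↔5 J2 <8,1,6>
#8 <9,1,6>
P:4↔8 J1 <9,2,6>
#9 <10,2,6>
C:3↔8 J2 <10,2,7>
R:1↔9 J1 <10,3,7>
3×9 − 2×3 − 1×7 = 14

M = 14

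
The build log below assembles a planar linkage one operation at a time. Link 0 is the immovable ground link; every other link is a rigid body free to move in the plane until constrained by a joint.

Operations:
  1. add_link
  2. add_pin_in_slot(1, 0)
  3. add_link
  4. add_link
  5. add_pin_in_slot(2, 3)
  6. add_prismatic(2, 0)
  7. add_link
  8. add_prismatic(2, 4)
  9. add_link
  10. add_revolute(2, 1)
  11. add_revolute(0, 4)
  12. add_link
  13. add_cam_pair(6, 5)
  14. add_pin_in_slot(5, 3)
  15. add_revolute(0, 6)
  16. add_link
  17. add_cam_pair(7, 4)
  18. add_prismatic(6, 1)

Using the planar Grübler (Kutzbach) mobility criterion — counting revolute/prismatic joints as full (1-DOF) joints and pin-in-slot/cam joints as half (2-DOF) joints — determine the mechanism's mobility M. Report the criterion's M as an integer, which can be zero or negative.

ground; <1,0,0>
#1 <2,0,0>
PS:1↔0 J2 <2,0,1>
#2 <3,0,1>
#3 <4,0,1>
PS:2↔3 J2 <4,0,2>
P:2↔0 J1 <4,1,2>
#4 <5,1,2>
P:2↔4 J1 <5,2,2>
#5 <6,2,2>
R:2↔1 J1 <6,3,2>
R:0↔4 J1 <6,4,2>
#6 <7,4,2>
C:6↔5 J2 <7,4,3>
PS:5↔3 J2 <7,4,4>
R:0↔6 J1 <7,5,4>
#7 <8,5,4>
C:7↔4 J2 <8,5,5>
P:6↔1 J1 <8,6,5>
3×7 − 2×6 − 1×5 = 4

M = 4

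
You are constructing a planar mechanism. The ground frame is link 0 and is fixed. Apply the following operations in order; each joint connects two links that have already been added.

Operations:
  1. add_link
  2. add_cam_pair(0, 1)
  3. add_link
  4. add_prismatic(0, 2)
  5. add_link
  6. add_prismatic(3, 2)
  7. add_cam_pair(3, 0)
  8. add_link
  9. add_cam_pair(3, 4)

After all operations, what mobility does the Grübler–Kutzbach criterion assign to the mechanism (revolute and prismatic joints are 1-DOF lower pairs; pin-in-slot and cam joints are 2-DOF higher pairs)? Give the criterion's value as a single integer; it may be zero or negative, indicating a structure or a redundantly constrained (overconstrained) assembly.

L=1 J1=0 J2=0
add link → L=2 J1=0 J2=0
C@0,1 dof=2 J2 → L=2 J1=0 J2=1
add link → L=3 J1=0 J2=1
P@0,2 dof=1 J1 → L=3 J1=1 J2=1
add link → L=4 J1=1 J2=1
P@3,2 dof=1 J1 → L=4 J1=2 J2=1
C@3,0 dof=2 J2 → L=4 J1=2 J2=2
add link → L=5 J1=2 J2=2
C@3,4 dof=2 J2 → L=5 J1=2 J2=3
M=3(L−1)−2J1−J2=3·4−2·2−3=5

M = 5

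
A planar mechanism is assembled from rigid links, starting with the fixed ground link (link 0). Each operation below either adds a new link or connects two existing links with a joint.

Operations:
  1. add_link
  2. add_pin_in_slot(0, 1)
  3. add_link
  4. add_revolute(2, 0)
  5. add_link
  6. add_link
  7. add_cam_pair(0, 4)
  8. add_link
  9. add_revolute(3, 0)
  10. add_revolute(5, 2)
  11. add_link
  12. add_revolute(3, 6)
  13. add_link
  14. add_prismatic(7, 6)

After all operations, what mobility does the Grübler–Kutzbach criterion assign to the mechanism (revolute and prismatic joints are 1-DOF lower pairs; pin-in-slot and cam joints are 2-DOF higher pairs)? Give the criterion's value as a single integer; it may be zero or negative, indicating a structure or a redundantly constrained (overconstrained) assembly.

M = 9

L=1 J1=0 J2=0
add link → L=2 J1=0 J2=0
PS@0,1 dof=2 J2 → L=2 J1=0 J2=1
add link → L=3 J1=0 J2=1
R@2,0 dof=1 J1 → L=3 J1=1 J2=1
add link → L=4 J1=1 J2=1
add link → L=5 J1=1 J2=1
C@0,4 dof=2 J2 → L=5 J1=1 J2=2
add link → L=6 J1=1 J2=2
R@3,0 dof=1 J1 → L=6 J1=2 J2=2
R@5,2 dof=1 J1 → L=6 J1=3 J2=2
add link → L=7 J1=3 J2=2
R@3,6 dof=1 J1 → L=7 J1=4 J2=2
add link → L=8 J1=4 J2=2
P@7,6 dof=1 J1 → L=8 J1=5 J2=2
M=3(L−1)−2J1−J2=3·7−2·5−2=9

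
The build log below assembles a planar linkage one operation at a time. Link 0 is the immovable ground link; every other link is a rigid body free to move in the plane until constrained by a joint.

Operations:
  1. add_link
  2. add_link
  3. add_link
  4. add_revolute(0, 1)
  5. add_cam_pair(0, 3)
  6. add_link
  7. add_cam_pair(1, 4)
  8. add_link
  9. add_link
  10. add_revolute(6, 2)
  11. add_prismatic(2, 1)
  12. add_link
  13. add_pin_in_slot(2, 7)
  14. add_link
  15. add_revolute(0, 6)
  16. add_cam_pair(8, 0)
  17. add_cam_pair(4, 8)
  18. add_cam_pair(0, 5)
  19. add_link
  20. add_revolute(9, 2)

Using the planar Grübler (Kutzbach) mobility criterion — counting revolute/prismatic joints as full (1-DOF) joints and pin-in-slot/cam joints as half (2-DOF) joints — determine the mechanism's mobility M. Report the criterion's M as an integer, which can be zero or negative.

M = 11

[1;0;0] (link 0 is ground)
L+ [2;0;0]
L+ [3;0;0]
L+ [4;0;0]
R(0,1)∈J1 [4;1;0]
C(0,3)∈J2 [4;1;1]
L+ [5;1;1]
C(1,4)∈J2 [5;1;2]
L+ [6;1;2]
L+ [7;1;2]
R(6,2)∈J1 [7;2;2]
P(2,1)∈J1 [7;3;2]
L+ [8;3;2]
PS(2,7)∈J2 [8;3;3]
L+ [9;3;3]
R(0,6)∈J1 [9;4;3]
C(8,0)∈J2 [9;4;4]
C(4,8)∈J2 [9;4;5]
C(0,5)∈J2 [9;4;6]
L+ [10;4;6]
R(9,2)∈J1 [10;5;6]
mobility = 27 − 10 − 6 = 11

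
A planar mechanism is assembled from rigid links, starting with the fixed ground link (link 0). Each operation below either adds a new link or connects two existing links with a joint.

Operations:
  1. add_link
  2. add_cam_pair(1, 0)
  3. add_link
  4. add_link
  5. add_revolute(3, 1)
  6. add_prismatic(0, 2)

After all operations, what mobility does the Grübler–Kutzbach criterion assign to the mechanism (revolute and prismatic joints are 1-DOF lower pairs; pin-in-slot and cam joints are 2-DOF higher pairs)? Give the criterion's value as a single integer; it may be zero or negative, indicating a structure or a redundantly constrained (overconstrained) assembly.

L=1 J1=0 J2=0
add link → L=2 J1=0 J2=0
C@1,0 dof=2 J2 → L=2 J1=0 J2=1
add link → L=3 J1=0 J2=1
add link → L=4 J1=0 J2=1
R@3,1 dof=1 J1 → L=4 J1=1 J2=1
P@0,2 dof=1 J1 → L=4 J1=2 J2=1
M=3(L−1)−2J1−J2=3·3−2·2−1=4

M = 4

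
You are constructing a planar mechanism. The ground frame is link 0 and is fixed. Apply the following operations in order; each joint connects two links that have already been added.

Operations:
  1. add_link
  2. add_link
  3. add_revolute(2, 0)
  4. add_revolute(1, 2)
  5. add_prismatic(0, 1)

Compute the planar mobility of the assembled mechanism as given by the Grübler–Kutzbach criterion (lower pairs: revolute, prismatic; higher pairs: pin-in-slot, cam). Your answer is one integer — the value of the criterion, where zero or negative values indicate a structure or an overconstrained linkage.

M = 0

ground; <1,0,0>
#1 <2,0,0>
#2 <3,0,0>
R:2↔0 J1 <3,1,0>
R:1↔2 J1 <3,2,0>
P:0↔1 J1 <3,3,0>
3×2 − 2×3 − 1×0 = 0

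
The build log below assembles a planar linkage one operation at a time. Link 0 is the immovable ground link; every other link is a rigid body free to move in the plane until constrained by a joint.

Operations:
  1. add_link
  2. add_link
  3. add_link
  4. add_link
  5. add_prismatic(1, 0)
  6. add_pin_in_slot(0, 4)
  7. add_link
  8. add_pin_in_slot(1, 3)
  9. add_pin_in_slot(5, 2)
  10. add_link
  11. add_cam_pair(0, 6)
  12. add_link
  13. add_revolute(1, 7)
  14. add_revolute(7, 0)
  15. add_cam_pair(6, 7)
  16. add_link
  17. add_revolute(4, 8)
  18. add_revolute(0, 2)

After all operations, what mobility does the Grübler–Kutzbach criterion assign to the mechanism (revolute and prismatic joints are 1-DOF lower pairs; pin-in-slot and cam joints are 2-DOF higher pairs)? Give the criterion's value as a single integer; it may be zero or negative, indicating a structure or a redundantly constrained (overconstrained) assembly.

(L,J1,J2)=(1,0,0); link0 fixed
link1: (2,0,0)
link2: (3,0,0)
link3: (4,0,0)
link4: (5,0,0)
P 1-0 [J1]: (5,1,0)
PS 0-4 [J2]: (5,1,1)
link5: (6,1,1)
PS 1-3 [J2]: (6,1,2)
PS 5-2 [J2]: (6,1,3)
link6: (7,1,3)
C 0-6 [J2]: (7,1,4)
link7: (8,1,4)
R 1-7 [J1]: (8,2,4)
R 7-0 [J1]: (8,3,4)
C 6-7 [J2]: (8,3,5)
link8: (9,3,5)
R 4-8 [J1]: (9,4,5)
R 0-2 [J1]: (9,5,5)
Grübler: 3·8 − 2·5 − 5 = 9

M = 9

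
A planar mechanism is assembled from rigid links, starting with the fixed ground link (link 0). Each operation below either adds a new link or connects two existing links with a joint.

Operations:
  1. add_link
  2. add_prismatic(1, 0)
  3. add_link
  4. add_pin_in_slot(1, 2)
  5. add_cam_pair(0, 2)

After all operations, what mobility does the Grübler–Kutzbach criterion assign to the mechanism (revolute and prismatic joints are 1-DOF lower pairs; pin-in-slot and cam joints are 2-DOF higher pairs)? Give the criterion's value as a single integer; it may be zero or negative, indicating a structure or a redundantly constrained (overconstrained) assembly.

M = 2

ground; <1,0,0>
#1 <2,0,0>
P:1↔0 J1 <2,1,0>
#2 <3,1,0>
PS:1↔2 J2 <3,1,1>
C:0↔2 J2 <3,1,2>
3×2 − 2×1 − 1×2 = 2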